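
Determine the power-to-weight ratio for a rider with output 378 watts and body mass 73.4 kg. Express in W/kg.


P/W = 378 / 73.4 = 5.15 W/kg

5.15 W/kg


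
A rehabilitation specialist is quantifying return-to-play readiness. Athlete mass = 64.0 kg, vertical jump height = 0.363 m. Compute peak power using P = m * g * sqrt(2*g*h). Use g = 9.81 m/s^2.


sqrt(2 * 9.81 * 0.363) = sqrt(7.12206) = 2.668719 m/s
P = 64.0 * 9.81 * 2.668719
= 1675.53 W

1675.53 W


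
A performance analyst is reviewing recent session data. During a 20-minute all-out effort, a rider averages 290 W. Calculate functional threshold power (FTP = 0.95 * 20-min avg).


FTP = 0.95 * 290
= 275.5 W

275.5 W


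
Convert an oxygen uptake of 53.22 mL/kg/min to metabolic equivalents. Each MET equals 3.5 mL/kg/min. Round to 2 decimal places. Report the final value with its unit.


One MET = 3.5 mL/kg/min
Number of METs = 53.22 / 3.5
= 15.21 METs

15.21 METs


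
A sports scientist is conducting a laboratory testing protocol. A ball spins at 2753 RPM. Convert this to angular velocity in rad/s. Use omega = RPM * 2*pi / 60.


omega = 2753 * 2 * pi / 60
= 2753 * 6.28318531 / 60
= 17297.609 / 60
= 288.293 rad/s

288.293 rad/s


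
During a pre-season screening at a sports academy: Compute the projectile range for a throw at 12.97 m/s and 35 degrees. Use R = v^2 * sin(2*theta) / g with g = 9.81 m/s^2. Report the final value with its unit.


Two times the angle = 70 degrees
sin(70) = 0.939693
R = 168.2209 * 0.939693 / 9.81 = 16.114 m

16.114 m


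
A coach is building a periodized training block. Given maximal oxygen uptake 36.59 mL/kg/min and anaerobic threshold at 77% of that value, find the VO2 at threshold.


Percentage as decimal = 0.77
VO2 at AT = 36.59 * 0.77 = 28.17 mL/kg/min

28.17 mL/kg/min


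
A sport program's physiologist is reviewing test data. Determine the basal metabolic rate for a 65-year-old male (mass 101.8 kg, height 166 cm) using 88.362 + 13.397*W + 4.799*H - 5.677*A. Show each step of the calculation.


BMR = 88.362 + 13.397*101.8 + 4.799*166 - 5.677*65
= 1879.81 kcal/day

1879.81 kcal/day


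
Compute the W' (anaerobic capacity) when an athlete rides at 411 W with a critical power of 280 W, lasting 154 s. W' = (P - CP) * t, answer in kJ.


Above-CP power = 131 W
Duration = 154 s
W' = 131 * 154 = 20174 J
Convert: 20174 / 1000 = 20.174 kJ

20.174 kJ


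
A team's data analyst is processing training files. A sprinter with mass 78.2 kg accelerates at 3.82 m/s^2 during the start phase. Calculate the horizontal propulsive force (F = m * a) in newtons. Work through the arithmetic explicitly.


F = m * a
= 78.2 * 3.82
= 298.72 N

298.72 N


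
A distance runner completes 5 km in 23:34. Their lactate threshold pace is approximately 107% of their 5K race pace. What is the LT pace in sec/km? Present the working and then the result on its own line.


Convert to seconds: 23 min 34 s = 1414 s
Pace per km = 1414 / 5 = 282.8 s/km
LT pace = 282.8 * 1.07 = 302.6 s/km

302.6 s/km


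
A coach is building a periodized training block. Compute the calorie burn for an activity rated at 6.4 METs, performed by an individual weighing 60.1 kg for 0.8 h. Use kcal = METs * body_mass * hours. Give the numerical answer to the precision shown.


Product of METs and mass = 6.4 * 60.1 = 384.64
Total kcal = 384.64 * 0.8 = 307.71 kcal

307.71 kcal


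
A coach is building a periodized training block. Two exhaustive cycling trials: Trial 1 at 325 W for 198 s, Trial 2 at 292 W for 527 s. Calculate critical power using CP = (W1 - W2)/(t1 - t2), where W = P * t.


W1 = 325 * 198 = 64350 J
W2 = 292 * 527 = 153884 J
CP = (64350 - 153884) / (198 - 527)
= -89534 / -329
= 272.14 W

272.14 W


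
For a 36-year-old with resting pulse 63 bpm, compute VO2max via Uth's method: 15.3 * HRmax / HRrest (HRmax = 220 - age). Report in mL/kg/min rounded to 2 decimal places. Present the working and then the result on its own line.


Step 1: HRmax = 220 - 36 = 184 bpm
Step 2: Ratio = 184 / 63 = 2.9206
Step 3: VO2max = 15.3 * 2.9206 = 44.69 mL/kg/min

44.69 mL/kg/min


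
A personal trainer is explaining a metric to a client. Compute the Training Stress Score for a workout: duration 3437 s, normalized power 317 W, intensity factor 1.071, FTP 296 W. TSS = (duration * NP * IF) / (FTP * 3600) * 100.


Product = 3437 * 317 * 1.071 = 1166885.559
Base = 296 * 3600 = 1065600
TSS = 1166885.559 / 1065600 * 100 = 109.51

109.51 TSS


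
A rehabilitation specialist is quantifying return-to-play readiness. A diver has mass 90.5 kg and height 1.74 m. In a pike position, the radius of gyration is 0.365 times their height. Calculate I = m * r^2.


r = 0.365 * 1.74 = 0.6351 m
I = m * r^2 = 90.5 * 0.403352 = 36.503 kg*m^2

36.503 kg*m^2


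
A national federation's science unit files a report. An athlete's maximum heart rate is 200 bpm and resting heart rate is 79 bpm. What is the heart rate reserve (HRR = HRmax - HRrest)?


HRR = HRmax - HRrest
= 200 - 79
= 121 bpm

121 bpm


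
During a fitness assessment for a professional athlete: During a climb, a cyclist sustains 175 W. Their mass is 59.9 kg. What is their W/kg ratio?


Power-to-weight = 175 W / 59.9 kg
= 2.922 W/kg

2.922 W/kg


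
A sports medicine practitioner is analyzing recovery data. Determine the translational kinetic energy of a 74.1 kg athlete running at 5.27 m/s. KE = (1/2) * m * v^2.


KE = 0.5 * m * v^2
= 0.5 * 74.1 * 5.27^2
= 0.5 * 74.1 * 27.7729
= 1028.99 J

1028.99 J


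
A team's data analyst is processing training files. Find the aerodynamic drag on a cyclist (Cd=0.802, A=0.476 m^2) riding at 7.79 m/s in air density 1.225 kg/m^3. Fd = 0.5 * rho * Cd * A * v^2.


Fd = 0.5 * 1.225 * 0.802 * 0.476 * 7.79^2
= 0.5 * 1.225 * 0.802 * 0.476 * 60.6841
= 14.189 N

14.189 N


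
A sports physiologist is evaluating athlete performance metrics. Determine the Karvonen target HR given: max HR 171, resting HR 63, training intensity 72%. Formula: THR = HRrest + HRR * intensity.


HRR = HRmax - HRrest = 171 - 63 = 108
THR = 63 + 108 * 0.72
= 140.76 bpm

140.76 bpm


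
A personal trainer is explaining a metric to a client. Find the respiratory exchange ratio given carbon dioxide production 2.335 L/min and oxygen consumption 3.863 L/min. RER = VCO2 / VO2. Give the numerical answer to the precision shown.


VCO2 = 2.335 L/min
VO2 = 3.863 L/min
RER = 2.335 / 3.863 = 0.6045

0.6045


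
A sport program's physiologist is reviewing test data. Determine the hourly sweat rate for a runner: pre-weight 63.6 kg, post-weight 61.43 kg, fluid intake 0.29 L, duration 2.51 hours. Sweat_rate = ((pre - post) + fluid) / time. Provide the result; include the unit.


Mass lost = 63.6 - 61.43 = 2.17 kg
Add fluid consumed: 2.17 + 0.29 = 2.46 L total sweat
Sweat rate = 2.46 / 2.51 = 0.98 L/h

0.98 L/h


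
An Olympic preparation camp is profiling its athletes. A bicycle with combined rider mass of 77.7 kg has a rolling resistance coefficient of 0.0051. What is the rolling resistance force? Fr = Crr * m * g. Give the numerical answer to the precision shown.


Fr = 0.0051 * 77.7 * 9.81
= 0.39627 * 9.81
= 3.887 N

3.887 N


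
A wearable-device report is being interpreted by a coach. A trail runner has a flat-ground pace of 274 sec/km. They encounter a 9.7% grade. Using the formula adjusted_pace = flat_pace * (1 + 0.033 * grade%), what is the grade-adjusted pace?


Grade factor = 1 + 0.033 * 9.7 = 1.3201
Adjusted = 274 * 1.3201 = 361.71 sec/km

361.71 s/km


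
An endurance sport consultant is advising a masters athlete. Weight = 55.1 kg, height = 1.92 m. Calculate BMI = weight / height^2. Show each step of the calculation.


height^2 = 1.92^2 = 3.6864
BMI = 55.1 / 3.6864 = 14.95 kg/m^2

14.95 kg/m^2


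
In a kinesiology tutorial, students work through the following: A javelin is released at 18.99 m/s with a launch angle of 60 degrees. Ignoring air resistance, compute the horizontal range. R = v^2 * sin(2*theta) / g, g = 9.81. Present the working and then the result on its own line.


Launch speed squared = 360.6201
sin(2 * 60 deg) = 0.866025
Range = 360.6201 * 0.866025 / 9.81
= 31.835 m

31.835 m


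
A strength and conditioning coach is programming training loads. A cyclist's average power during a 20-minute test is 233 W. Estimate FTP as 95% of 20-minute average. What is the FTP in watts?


FTP = 20-min power * 0.95
= 233 * 0.95
= 221.35 W

221.35 W


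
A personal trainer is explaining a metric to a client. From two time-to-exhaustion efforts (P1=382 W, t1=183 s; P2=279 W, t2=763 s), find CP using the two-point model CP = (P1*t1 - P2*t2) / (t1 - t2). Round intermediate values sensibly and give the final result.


Work in trial 1 = 69906 J
Work in trial 2 = 212877 J
Delta work = -142971 J
Delta time = -580 s
CP = -142971 / -580 = 246.5 W

246.5 W


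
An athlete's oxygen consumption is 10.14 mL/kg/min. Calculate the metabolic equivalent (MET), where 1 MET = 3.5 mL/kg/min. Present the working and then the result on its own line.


MET = VO2 / 3.5
= 10.14 / 3.5
= 2.9 METs

2.9 METs


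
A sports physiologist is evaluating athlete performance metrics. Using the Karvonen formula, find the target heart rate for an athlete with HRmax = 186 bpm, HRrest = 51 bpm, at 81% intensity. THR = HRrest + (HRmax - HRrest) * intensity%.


HRR = 186 - 51 = 135
THR = 51 + 135 * 0.81
= 51 + 109.35
= 160.35 bpm

160.35 bpm


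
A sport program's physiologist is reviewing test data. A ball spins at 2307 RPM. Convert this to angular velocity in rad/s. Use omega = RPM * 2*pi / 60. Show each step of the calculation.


omega = 2307 * 2 * pi / 60
= 2307 * 6.28318531 / 60
= 14495.309 / 60
= 241.588 rad/s

241.588 rad/s


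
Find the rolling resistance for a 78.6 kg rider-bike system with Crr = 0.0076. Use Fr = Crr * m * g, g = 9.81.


m * g = 78.6 * 9.81 = 771.066 N
Fr = 0.0076 * 771.066 = 5.86 N

5.86 N


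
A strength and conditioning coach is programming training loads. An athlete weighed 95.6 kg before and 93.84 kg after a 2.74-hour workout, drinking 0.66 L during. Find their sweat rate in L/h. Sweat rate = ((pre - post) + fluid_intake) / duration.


Body mass change = 1.76 kg
Total sweat loss = 1.76 + 0.66 = 2.42 L
Rate = 2.42 / 2.74 = 0.883 L/h

0.883 L/h


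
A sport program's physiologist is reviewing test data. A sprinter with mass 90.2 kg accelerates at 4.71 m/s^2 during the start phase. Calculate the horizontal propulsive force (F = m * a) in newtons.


F = m * a
= 90.2 * 4.71
= 424.84 N

424.84 N


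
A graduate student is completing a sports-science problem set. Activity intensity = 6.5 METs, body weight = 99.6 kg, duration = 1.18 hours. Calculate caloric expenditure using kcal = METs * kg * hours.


kcal = 6.5 * 99.6 * 1.18
= 647.4 * 1.18
= 763.93 kcal

763.93 kcal


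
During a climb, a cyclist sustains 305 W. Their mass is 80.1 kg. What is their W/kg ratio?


Power-to-weight = 305 W / 80.1 kg
= 3.808 W/kg

3.808 W/kg


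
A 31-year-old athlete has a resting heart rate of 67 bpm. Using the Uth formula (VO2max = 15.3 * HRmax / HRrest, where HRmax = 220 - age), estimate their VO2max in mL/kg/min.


HRmax = 220 - 31 = 189 bpm
Ratio = HRmax / HRrest = 189 / 67 = 2.8209
VO2max = 15.3 * 2.8209 = 43.16 mL/kg/min

43.16 mL/kg/min


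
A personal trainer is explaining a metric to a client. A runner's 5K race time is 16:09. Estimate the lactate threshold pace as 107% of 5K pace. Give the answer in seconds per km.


Total race time = 16*60 + 9 = 969 seconds
5K pace = 969 / 5 = 193.8 sec/km
LT pace = 193.8 * 1.07 = 207.37 sec/km

207.37 s/km


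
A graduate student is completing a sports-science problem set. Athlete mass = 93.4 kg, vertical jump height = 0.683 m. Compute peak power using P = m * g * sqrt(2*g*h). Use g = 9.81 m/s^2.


sqrt(2 * 9.81 * 0.683) = sqrt(13.40046) = 3.660664 m/s
P = 93.4 * 9.81 * 3.660664
= 3354.1 W

3354.1 W


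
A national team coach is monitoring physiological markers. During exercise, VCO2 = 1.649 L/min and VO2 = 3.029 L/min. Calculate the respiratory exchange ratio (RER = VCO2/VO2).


RER = VCO2 / VO2
= 1.649 / 3.029
= 0.5444

0.5444


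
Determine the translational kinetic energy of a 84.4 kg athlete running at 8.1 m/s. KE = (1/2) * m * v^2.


KE = 0.5 * m * v^2
= 0.5 * 84.4 * 8.1^2
= 0.5 * 84.4 * 65.61
= 2768.74 J

2768.74 J


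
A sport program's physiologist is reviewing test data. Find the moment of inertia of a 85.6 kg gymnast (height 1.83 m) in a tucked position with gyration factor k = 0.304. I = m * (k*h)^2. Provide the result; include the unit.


Radius of gyration = 0.304 * 1.83 = 0.55632 m
I = 85.6 * 0.55632^2
= 85.6 * 0.309492
= 26.493 kg*m^2

26.493 kg*m^2


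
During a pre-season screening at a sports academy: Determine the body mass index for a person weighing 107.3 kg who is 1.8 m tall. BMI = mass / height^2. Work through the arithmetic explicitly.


BMI = mass / height^2
= 107.3 / 1.8^2
= 107.3 / 3.24
= 33.12 kg/m^2

33.12 kg/m^2


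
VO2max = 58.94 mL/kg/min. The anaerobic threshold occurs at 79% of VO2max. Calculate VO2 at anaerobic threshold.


AT fraction = 79 / 100 = 0.79
AT VO2 = 58.94 * 0.79
= 46.56 mL/kg/min

46.56 mL/kg/min


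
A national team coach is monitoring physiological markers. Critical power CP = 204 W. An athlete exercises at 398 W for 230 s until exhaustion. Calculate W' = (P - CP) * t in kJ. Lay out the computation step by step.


P - CP = 398 - 204 = 194 W
W' = 194 * 230 = 44620 J
= 44620 / 1000 = 44.62 kJ

44.62 kJ


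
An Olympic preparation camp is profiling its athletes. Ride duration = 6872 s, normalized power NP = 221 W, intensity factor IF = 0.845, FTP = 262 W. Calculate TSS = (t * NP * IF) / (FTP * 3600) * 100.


Numerator = 6872 * 221 * 0.845 = 1283311.64
Denominator = 262 * 3600 = 943200
TSS = 1283311.64 / 943200 * 100
= 136.06

136.06 TSS


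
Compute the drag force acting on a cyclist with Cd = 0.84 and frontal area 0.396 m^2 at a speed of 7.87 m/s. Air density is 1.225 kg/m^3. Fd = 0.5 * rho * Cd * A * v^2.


Step 1: v^2 = 61.9369
Step 2: Fd = 0.5 * 1.225 * 0.84 * 0.396 * 61.9369
= 12.619 N

12.619 N


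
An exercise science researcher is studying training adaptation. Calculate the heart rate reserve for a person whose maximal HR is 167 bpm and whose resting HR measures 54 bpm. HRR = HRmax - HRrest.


HRmax = 167 bpm
HRrest = 54 bpm
HRR = 167 - 54 = 113 bpm

113 bpm


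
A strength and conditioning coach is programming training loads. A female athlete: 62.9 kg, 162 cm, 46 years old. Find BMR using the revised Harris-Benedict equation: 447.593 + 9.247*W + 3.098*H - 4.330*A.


Intercept = 447.593
Weight contribution = 9.247 * 62.9 = 581.6363
Height contribution = 3.098 * 162 = 501.876
Age contribution = 4.33 * 46 = 199.18
BMR = 447.593 + 581.6363 + 501.876 - 199.18
= 1331.93 kcal/day

1331.93 kcal/day


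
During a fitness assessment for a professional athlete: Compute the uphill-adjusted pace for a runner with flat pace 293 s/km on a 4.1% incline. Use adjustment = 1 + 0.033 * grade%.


Adjustment factor = 1 + 0.033 * 4.1 = 1.1353
Grade-adjusted pace = 293 * 1.1353 = 332.64 s/km

332.64 s/km


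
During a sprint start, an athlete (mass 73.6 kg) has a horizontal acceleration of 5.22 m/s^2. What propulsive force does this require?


Propulsive force = mass * acceleration
= 73.6 kg * 5.22 m/s^2
= 384.19 N

384.19 N


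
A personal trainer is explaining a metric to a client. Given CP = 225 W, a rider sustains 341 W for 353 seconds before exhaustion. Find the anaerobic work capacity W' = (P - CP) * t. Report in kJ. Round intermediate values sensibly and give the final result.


Excess power = 341 - 225 = 116 W
Work above CP = 116 * 353 = 40948 J
W' = 40.948 kJ

40.948 kJ


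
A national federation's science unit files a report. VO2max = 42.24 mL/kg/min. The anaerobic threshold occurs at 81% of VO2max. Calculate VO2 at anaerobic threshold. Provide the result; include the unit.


AT fraction = 81 / 100 = 0.81
AT VO2 = 42.24 * 0.81
= 34.21 mL/kg/min

34.21 mL/kg/min


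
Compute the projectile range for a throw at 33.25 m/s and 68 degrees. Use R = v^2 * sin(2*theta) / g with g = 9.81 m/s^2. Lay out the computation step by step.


Two times the angle = 136 degrees
sin(136) = 0.694658
R = 1105.5625 * 0.694658 / 9.81 = 78.286 m

78.286 m


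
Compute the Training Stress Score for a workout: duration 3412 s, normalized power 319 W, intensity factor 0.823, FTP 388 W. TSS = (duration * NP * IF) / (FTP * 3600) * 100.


Product = 3412 * 319 * 0.823 = 895776.244
Base = 388 * 3600 = 1396800
TSS = 895776.244 / 1396800 * 100 = 64.13

64.13 TSS


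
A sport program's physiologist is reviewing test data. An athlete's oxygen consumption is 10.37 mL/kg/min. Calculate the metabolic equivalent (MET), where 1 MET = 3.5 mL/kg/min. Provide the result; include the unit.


MET = VO2 / 3.5
= 10.37 / 3.5
= 2.96 METs

2.96 METs


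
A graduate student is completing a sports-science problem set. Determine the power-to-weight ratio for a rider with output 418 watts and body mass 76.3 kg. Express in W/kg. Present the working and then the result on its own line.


P/W = 418 / 76.3 = 5.478 W/kg

5.478 W/kg


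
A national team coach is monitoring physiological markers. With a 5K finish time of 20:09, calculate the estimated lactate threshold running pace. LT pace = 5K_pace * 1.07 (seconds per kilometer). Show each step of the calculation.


Race duration = 1209 s for 5 km
Average pace = 1209 / 5 = 241.8 s/km
LT pace = 241.8 * 1.07
= 258.73 s/km

258.73 s/km


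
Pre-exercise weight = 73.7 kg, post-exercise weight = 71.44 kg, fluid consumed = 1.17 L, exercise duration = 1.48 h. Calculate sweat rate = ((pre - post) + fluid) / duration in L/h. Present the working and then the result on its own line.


Weight loss = 73.7 - 71.44 = 2.26 kg (approx L)
Total sweat = 2.26 + 1.17 = 3.43 L
Sweat rate = 3.43 / 1.48 = 2.318 L/h

2.318 L/h


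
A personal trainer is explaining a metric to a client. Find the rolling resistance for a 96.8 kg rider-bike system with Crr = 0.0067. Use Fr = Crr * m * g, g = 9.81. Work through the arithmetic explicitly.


m * g = 96.8 * 9.81 = 949.608 N
Fr = 0.0067 * 949.608 = 6.362 N

6.362 N


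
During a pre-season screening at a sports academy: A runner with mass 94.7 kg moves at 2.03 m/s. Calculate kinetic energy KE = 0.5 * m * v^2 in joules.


v^2 = 2.03^2 = 4.1209
KE = 0.5 * 94.7 * 4.1209
= 195.12 J

195.12 J


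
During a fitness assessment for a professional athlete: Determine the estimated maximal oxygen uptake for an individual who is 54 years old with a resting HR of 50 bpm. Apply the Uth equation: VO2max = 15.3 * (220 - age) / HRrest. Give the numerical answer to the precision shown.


HRmax = 220 - 54 = 166
VO2max = 15.3 * (166 / 50)
= 15.3 * 3.32
= 50.8 mL/kg/min

50.8 mL/kg/min


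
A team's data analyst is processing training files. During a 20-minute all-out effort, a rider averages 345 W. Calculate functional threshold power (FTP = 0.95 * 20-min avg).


FTP = 0.95 * 345
= 327.75 W

327.75 W


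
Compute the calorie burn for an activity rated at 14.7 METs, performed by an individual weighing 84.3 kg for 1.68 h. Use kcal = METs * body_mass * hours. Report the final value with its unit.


Product of METs and mass = 14.7 * 84.3 = 1239.21
Total kcal = 1239.21 * 1.68 = 2081.87 kcal

2081.87 kcal


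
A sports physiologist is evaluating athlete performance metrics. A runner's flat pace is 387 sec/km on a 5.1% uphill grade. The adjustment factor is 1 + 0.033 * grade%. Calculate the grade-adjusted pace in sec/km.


Factor = 1 + 0.033 * 5.1 = 1.1683
Adjusted pace = 387 * 1.1683
= 452.13 sec/km

452.13 s/km


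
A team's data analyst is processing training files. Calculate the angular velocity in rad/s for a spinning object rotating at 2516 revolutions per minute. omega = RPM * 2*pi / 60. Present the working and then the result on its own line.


omega = RPM * 2*pi / 60
= 2516 * 6.28318531 / 60
= 263.475 rad/s

263.475 rad/s


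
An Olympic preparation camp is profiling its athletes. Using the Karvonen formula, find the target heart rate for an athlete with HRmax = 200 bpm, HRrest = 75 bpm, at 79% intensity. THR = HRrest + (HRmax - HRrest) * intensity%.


HRR = 200 - 75 = 125
THR = 75 + 125 * 0.79
= 75 + 98.75
= 173.75 bpm

173.75 bpm


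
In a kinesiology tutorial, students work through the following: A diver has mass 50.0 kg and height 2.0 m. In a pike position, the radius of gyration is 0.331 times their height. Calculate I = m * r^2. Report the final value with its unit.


r = 0.331 * 2.0 = 0.662 m
I = m * r^2 = 50.0 * 0.438244 = 21.912 kg*m^2

21.912 kg*m^2


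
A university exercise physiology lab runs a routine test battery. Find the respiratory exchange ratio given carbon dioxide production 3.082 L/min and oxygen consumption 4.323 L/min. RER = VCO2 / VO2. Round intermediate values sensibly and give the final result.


VCO2 = 3.082 L/min
VO2 = 4.323 L/min
RER = 3.082 / 4.323 = 0.7129

0.7129


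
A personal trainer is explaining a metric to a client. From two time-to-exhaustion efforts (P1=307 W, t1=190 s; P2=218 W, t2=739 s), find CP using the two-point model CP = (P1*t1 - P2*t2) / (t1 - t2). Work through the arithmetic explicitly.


Work in trial 1 = 58330 J
Work in trial 2 = 161102 J
Delta work = -102772 J
Delta time = -549 s
CP = -102772 / -549 = 187.2 W

187.2 W


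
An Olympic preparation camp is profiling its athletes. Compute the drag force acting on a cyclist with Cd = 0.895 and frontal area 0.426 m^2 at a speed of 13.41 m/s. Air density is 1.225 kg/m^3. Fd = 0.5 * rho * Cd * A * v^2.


Step 1: v^2 = 179.8281
Step 2: Fd = 0.5 * 1.225 * 0.895 * 0.426 * 179.8281
= 41.995 N

41.995 N


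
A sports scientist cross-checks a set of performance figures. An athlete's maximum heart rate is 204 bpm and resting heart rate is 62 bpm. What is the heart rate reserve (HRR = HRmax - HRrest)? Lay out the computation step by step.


HRR = HRmax - HRrest
= 204 - 62
= 142 bpm

142 bpm


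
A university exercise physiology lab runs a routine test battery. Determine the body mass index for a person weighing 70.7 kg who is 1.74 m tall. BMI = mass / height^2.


BMI = mass / height^2
= 70.7 / 1.74^2
= 70.7 / 3.0276
= 23.35 kg/m^2

23.35 kg/m^2


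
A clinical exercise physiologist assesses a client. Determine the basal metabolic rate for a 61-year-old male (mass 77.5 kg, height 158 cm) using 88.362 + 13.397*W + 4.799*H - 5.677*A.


BMR = 88.362 + 13.397*77.5 + 4.799*158 - 5.677*61
= 1538.57 kcal/day

1538.57 kcal/day


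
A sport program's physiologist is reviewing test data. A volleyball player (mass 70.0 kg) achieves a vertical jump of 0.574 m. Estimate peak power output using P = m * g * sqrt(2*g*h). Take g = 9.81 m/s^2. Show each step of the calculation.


2 * g * h = 2 * 9.81 * 0.574 = 11.26188
sqrt(11.26188) = 3.355872 m/s
P = 70.0 * 9.81 * 3.355872 = 2304.48 W

2304.48 W


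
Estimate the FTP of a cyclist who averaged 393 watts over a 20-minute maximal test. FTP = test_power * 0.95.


FTP = 393 * 0.95 = 373.35 W

373.35 W


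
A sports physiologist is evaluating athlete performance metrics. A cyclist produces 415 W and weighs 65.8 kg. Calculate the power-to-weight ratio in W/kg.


P/W = power / mass
= 415 / 65.8
= 6.307 W/kg

6.307 W/kg


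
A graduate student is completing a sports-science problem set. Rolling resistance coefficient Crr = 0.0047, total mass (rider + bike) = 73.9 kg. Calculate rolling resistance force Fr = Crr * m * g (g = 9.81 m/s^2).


Fr = Crr * m * g
= 0.0047 * 73.9 * 9.81
= 3.407 N

3.407 N


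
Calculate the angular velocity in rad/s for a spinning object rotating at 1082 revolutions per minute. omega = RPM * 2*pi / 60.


omega = RPM * 2*pi / 60
= 1082 * 6.28318531 / 60
= 113.307 rad/s

113.307 rad/s


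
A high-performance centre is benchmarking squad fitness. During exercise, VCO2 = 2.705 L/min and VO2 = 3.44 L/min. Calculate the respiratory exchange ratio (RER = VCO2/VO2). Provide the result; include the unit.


RER = VCO2 / VO2
= 2.705 / 3.44
= 0.7863

0.7863


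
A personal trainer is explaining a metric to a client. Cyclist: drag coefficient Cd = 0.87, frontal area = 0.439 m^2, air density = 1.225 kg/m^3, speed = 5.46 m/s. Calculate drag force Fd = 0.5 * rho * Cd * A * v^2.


v^2 = 5.46^2 = 29.8116
Fd = 0.5 * 1.225 * 0.87 * 0.439 * 29.8116
= 6.974 N

6.974 N


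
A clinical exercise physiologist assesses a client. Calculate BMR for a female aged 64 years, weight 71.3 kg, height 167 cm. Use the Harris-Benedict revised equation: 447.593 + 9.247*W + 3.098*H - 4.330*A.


Substituting values:
W term = 9.247 * 71.3 = 659.3111
H term = 3.098 * 167 = 517.366
A term = 4.330 * 64 = 277.12
BMR = 1347.15 kcal/day

1347.15 kcal/day


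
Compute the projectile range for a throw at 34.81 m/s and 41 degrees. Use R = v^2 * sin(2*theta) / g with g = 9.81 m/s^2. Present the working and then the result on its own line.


Two times the angle = 82 degrees
sin(82) = 0.990268
R = 1211.7361 * 0.990268 / 9.81 = 122.318 m

122.318 m


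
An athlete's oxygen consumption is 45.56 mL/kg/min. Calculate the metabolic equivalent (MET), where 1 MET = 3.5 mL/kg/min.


MET = VO2 / 3.5
= 45.56 / 3.5
= 13.02 METs

13.02 METs


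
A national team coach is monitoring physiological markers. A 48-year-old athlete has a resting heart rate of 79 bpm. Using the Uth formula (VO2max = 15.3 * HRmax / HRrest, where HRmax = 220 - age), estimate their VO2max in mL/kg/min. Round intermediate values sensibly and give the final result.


HRmax = 220 - 48 = 172 bpm
Ratio = HRmax / HRrest = 172 / 79 = 2.1772
VO2max = 15.3 * 2.1772 = 33.31 mL/kg/min

33.31 mL/kg/min


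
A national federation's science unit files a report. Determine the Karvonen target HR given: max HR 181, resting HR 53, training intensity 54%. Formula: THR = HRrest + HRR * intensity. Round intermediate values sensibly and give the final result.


HRR = HRmax - HRrest = 181 - 53 = 128
THR = 53 + 128 * 0.54
= 122.12 bpm

122.12 bpm


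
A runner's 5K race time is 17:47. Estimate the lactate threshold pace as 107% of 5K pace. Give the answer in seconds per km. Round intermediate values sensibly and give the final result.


Total race time = 17*60 + 47 = 1067 seconds
5K pace = 1067 / 5 = 213.4 sec/km
LT pace = 213.4 * 1.07 = 228.34 sec/km

228.34 s/km


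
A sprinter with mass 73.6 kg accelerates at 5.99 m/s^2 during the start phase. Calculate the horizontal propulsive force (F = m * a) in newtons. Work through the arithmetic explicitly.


F = m * a
= 73.6 * 5.99
= 440.86 N

440.86 N


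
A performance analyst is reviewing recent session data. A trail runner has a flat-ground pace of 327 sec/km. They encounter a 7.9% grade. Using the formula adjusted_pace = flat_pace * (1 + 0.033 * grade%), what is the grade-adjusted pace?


Grade factor = 1 + 0.033 * 7.9 = 1.2607
Adjusted = 327 * 1.2607 = 412.25 sec/km

412.25 s/km


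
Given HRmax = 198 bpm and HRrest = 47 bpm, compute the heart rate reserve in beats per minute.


Heart rate reserve = maximum HR minus resting HR
HRR = 198 - 47 = 151 bpm

151 bpm


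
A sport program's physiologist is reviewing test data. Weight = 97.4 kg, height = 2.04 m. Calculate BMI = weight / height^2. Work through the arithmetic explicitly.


height^2 = 2.04^2 = 4.1616
BMI = 97.4 / 4.1616 = 23.4 kg/m^2

23.4 kg/m^2


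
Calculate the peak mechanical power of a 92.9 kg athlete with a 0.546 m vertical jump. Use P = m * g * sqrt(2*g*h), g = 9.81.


First, sqrt(2gh) = sqrt(2 * 9.81 * 0.546)
= sqrt(10.71252) = 3.272999 m/s
Power = 92.9 * 9.81 * 3.272999 = 2982.84 W

2982.84 W


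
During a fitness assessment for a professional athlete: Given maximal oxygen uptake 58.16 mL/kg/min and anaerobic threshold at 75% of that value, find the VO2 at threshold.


Percentage as decimal = 0.75
VO2 at AT = 58.16 * 0.75 = 43.62 mL/kg/min

43.62 mL/kg/min


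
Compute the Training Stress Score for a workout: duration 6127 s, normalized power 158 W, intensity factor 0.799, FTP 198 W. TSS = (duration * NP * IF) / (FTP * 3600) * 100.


Product = 6127 * 158 * 0.799 = 773484.734
Base = 198 * 3600 = 712800
TSS = 773484.734 / 712800 * 100 = 108.51

108.51 TSS


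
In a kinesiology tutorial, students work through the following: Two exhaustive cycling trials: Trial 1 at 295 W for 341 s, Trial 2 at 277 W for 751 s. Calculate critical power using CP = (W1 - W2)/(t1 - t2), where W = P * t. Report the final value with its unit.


W1 = 295 * 341 = 100595 J
W2 = 277 * 751 = 208027 J
CP = (100595 - 208027) / (341 - 751)
= -107432 / -410
= 262.03 W

262.03 W


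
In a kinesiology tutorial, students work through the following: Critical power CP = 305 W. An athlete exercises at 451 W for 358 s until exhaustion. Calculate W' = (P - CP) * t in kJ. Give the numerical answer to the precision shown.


P - CP = 451 - 305 = 146 W
W' = 146 * 358 = 52268 J
= 52268 / 1000 = 52.268 kJ

52.268 kJ


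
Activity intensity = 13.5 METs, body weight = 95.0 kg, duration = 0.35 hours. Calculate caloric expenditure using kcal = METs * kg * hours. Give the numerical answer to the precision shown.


kcal = 13.5 * 95.0 * 0.35
= 1282.5 * 0.35
= 448.88 kcal

448.88 kcal


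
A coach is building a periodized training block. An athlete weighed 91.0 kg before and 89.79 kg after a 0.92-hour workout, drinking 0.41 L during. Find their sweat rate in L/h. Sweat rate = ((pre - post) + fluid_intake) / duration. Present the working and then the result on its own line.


Body mass change = 1.21 kg
Total sweat loss = 1.21 + 0.41 = 1.62 L
Rate = 1.62 / 0.92 = 1.761 L/h

1.761 L/h


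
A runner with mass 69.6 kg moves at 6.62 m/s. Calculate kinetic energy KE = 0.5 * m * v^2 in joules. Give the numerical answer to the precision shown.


v^2 = 6.62^2 = 43.8244
KE = 0.5 * 69.6 * 43.8244
= 1525.09 J

1525.09 J


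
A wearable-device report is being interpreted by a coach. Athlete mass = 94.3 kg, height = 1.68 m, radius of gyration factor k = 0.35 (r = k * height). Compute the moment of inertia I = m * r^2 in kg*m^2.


r = k * height = 0.35 * 1.68 = 0.588 m
r^2 = 0.588^2 = 0.345744
I = 94.3 * 0.345744 = 32.604 kg*m^2

32.604 kg*m^2


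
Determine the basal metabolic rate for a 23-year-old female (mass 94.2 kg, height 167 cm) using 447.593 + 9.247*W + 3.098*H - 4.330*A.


BMR = 447.593 + 9.247*94.2 + 3.098*167 - 4.330*23
= 1736.44 kcal/day

1736.44 kcal/day


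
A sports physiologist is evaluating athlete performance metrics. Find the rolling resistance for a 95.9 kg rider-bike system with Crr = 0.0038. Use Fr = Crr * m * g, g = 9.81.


m * g = 95.9 * 9.81 = 940.779 N
Fr = 0.0038 * 940.779 = 3.575 N

3.575 N


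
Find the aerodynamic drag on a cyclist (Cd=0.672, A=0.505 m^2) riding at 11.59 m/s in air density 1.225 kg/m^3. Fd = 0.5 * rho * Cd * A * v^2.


Fd = 0.5 * 1.225 * 0.672 * 0.505 * 11.59^2
= 0.5 * 1.225 * 0.672 * 0.505 * 134.3281
= 27.921 N

27.921 N


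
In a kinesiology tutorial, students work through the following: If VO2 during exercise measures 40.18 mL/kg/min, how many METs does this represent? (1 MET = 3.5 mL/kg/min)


METs = VO2 / 3.5 = 40.18 / 3.5 = 11.48

11.48 METs


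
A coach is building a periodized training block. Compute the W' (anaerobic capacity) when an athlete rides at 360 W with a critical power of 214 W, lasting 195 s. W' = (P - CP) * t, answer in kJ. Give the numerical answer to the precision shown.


Above-CP power = 146 W
Duration = 195 s
W' = 146 * 195 = 28470 J
Convert: 28470 / 1000 = 28.47 kJ

28.47 kJ


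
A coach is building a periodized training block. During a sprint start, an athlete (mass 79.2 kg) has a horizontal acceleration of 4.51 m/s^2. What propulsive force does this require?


Propulsive force = mass * acceleration
= 79.2 kg * 4.51 m/s^2
= 357.19 N

357.19 N


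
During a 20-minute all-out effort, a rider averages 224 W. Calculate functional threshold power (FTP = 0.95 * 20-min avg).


FTP = 0.95 * 224
= 212.8 W

212.8 W


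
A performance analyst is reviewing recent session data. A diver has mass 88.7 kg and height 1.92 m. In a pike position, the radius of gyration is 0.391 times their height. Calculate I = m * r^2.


r = 0.391 * 1.92 = 0.75072 m
I = m * r^2 = 88.7 * 0.563581 = 49.99 kg*m^2

49.99 kg*m^2


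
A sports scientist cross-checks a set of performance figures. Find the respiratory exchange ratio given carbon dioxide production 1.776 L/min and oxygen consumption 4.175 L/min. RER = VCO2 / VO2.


VCO2 = 1.776 L/min
VO2 = 4.175 L/min
RER = 1.776 / 4.175 = 0.4254

0.4254


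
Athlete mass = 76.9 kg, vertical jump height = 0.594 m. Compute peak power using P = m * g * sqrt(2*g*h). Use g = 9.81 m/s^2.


sqrt(2 * 9.81 * 0.594) = sqrt(11.65428) = 3.413837 m/s
P = 76.9 * 9.81 * 3.413837
= 2575.36 W

2575.36 W


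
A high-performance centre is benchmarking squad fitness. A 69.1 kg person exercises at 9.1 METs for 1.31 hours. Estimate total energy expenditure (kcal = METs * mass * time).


Energy = METs * mass(kg) * time(h)
= 9.1 * 69.1 * 1.31
= 823.74 kcal

823.74 kcal


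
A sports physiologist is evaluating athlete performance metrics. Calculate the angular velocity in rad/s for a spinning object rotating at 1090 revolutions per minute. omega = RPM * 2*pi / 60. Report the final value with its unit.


omega = RPM * 2*pi / 60
= 1090 * 6.28318531 / 60
= 114.145 rad/s

114.145 rad/s


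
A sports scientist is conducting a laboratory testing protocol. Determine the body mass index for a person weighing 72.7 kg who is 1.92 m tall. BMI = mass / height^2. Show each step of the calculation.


BMI = mass / height^2
= 72.7 / 1.92^2
= 72.7 / 3.6864
= 19.72 kg/m^2

19.72 kg/m^2


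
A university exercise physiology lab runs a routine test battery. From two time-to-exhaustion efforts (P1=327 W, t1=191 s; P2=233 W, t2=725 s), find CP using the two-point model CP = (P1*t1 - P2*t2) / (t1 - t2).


Work in trial 1 = 62457 J
Work in trial 2 = 168925 J
Delta work = -106468 J
Delta time = -534 s
CP = -106468 / -534 = 199.38 W

199.38 W


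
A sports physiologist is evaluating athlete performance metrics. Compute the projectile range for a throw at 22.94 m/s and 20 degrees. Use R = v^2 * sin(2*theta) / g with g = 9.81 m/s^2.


Two times the angle = 40 degrees
sin(40) = 0.642788
R = 526.2436 * 0.642788 / 9.81 = 34.481 m

34.481 m


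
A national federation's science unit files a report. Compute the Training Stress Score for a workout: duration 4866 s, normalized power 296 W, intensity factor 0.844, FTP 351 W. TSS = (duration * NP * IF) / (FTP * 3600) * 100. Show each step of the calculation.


Product = 4866 * 296 * 0.844 = 1215643.584
Base = 351 * 3600 = 1263600
TSS = 1215643.584 / 1263600 * 100 = 96.2

96.2 TSS


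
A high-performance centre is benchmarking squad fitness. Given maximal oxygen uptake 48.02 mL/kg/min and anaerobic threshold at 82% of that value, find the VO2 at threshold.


Percentage as decimal = 0.82
VO2 at AT = 48.02 * 0.82 = 39.38 mL/kg/min

39.38 mL/kg/min


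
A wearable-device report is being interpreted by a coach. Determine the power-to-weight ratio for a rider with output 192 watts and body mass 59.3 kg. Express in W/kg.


P/W = 192 / 59.3 = 3.238 W/kg

3.238 W/kg


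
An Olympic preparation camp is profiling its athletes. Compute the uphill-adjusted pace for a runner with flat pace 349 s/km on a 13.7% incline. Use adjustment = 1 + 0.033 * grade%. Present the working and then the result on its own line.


Adjustment factor = 1 + 0.033 * 13.7 = 1.4521
Grade-adjusted pace = 349 * 1.4521 = 506.78 s/km

506.78 s/km


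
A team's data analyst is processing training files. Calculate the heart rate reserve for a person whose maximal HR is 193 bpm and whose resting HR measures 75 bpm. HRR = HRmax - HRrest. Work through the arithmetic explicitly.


HRmax = 193 bpm
HRrest = 75 bpm
HRR = 193 - 75 = 118 bpm

118 bpm


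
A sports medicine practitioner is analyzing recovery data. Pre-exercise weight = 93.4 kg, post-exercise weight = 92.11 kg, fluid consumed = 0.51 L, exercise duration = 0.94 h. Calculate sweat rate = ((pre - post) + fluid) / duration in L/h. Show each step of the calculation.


Weight loss = 93.4 - 92.11 = 1.29 kg (approx L)
Total sweat = 1.29 + 0.51 = 1.8 L
Sweat rate = 1.8 / 0.94 = 1.915 L/h

1.915 L/h


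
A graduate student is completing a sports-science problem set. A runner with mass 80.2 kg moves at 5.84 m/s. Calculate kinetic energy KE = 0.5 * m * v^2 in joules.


v^2 = 5.84^2 = 34.1056
KE = 0.5 * 80.2 * 34.1056
= 1367.63 J

1367.63 J


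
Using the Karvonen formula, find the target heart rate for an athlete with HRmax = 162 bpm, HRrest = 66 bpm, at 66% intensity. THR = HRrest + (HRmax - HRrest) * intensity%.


HRR = 162 - 66 = 96
THR = 66 + 96 * 0.66
= 66 + 63.36
= 129.36 bpm

129.36 bpm


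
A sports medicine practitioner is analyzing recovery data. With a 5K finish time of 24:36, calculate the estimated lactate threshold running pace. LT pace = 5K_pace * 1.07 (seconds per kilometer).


Race duration = 1476 s for 5 km
Average pace = 1476 / 5 = 295.2 s/km
LT pace = 295.2 * 1.07
= 315.86 s/km

315.86 s/km


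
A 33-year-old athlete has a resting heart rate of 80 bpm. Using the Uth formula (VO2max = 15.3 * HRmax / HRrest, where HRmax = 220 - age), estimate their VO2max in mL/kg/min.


HRmax = 220 - 33 = 187 bpm
Ratio = HRmax / HRrest = 187 / 80 = 2.3375
VO2max = 15.3 * 2.3375 = 35.76 mL/kg/min

35.76 mL/kg/min


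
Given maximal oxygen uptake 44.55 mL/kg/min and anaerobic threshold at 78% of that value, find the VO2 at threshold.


Percentage as decimal = 0.78
VO2 at AT = 44.55 * 0.78 = 34.75 mL/kg/min

34.75 mL/kg/min


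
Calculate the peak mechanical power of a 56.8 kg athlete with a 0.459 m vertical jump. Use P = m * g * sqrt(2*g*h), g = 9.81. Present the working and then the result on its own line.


First, sqrt(2gh) = sqrt(2 * 9.81 * 0.459)
= sqrt(9.00558) = 3.00093 m/s
Power = 56.8 * 9.81 * 3.00093 = 1672.14 W

1672.14 W


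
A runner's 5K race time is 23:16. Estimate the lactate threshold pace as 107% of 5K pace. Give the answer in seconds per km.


Total race time = 23*60 + 16 = 1396 seconds
5K pace = 1396 / 5 = 279.2 sec/km
LT pace = 279.2 * 1.07 = 298.74 sec/km

298.74 s/km


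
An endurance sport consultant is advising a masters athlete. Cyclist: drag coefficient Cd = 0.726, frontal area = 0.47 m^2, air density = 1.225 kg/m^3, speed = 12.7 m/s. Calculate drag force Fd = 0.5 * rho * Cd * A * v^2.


v^2 = 12.7^2 = 161.29
Fd = 0.5 * 1.225 * 0.726 * 0.47 * 161.29
= 33.709 N

33.709 N


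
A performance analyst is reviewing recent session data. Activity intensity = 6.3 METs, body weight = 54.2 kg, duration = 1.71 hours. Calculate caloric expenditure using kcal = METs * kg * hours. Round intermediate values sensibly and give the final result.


kcal = 6.3 * 54.2 * 1.71
= 341.46 * 1.71
= 583.9 kcal

583.9 kcal


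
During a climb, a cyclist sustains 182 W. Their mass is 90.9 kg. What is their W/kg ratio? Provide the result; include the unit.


Power-to-weight = 182 W / 90.9 kg
= 2.002 W/kg

2.002 W/kg


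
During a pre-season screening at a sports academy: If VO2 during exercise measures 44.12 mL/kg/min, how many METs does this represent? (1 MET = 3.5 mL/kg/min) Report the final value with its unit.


METs = VO2 / 3.5 = 44.12 / 3.5 = 12.61

12.61 METs


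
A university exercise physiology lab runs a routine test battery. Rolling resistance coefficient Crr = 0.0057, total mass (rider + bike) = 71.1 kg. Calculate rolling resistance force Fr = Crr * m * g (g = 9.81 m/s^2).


Fr = Crr * m * g
= 0.0057 * 71.1 * 9.81
= 3.976 N

3.976 N


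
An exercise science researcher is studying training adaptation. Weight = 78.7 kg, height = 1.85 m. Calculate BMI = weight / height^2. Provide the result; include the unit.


height^2 = 1.85^2 = 3.4225
BMI = 78.7 / 3.4225 = 22.99 kg/m^2

22.99 kg/m^2
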